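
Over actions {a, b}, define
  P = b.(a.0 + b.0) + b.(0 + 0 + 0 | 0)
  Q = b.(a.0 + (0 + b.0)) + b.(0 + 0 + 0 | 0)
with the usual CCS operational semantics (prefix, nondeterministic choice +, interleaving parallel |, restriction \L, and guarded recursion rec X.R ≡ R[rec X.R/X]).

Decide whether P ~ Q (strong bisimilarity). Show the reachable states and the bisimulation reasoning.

LTS(P): 4 reachable states
  m0 = b.(a.0 + b.0) + b.(0 + 0 + 0 | 0) ⊢ -b-> m1, -b-> m2
  m1 = 0 + 0 + 0 | 0 ⊢ deadlocked
  m2 = a.0 + b.0 ⊢ -a-> m3, -b-> m3
  m3 = 0 ⊢ deadlocked
LTS(Q): 4 reachable states
  n0 = b.(a.0 + (0 + b.0)) + b.(0 + 0 + 0 | 0) ⊢ -b-> n1, -b-> n2
  n1 = 0 + 0 + 0 | 0 ⊢ deadlocked
  n2 = a.0 + (0 + b.0) ⊢ -a-> n3, -b-> n3
  n3 = 0 ⊢ deadlocked
Coarsest stable partition (strong bisimilarity classes):
  B0 = {m0, n0}
  B1 = {m1, m3, n1, n3}
  B2 = {m2, n2}
m0 ∈ B0, n0 ∈ B0 → same block

P ~ Q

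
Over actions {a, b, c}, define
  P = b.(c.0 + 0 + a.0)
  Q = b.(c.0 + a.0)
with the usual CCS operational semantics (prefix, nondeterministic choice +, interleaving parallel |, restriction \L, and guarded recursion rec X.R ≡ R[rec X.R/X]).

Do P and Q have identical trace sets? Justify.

traces(P) = traces(Q)

LTS(P): 3 reachable states
  u0 = b.(c.0 + 0 + a.0) | =b=> u1
  u1 = c.0 + 0 + a.0 | =a=> u2, =c=> u2
  u2 = 0 | ∅
LTS(Q): 3 reachable states
  v0 = b.(c.0 + a.0) | =b=> v1
  v1 = c.0 + a.0 | =a=> v2, =c=> v2
  v2 = 0 | ∅
Coarsest stable partition (strong bisimilarity classes):
  B0 = {u0, v0}
  B1 = {u1, v1}
  B2 = {u2, v2}
u0 ∈ B0, v0 ∈ B0 → same block
Bisimilar ⇒ trace-equivalent.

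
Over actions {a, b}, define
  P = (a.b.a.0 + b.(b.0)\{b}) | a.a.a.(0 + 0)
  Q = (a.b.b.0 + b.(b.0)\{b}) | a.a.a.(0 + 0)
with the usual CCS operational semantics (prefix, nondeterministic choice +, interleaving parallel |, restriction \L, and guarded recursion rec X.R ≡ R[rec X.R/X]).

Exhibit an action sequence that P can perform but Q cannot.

aaaaba

P's transition system — 20 states:
  p0 = (a.b.a.0 + b.(b.0)\{b}) | a.a.a.(0 + 0) → —a→ p1, —a→ p2, —b→ p3
  p1 = (a.b.a.0 + b.(b.0)\{b}) | a.a.(0 + 0) → —a→ p4, —a→ p5, —b→ p6
  p2 = b.a.0 | a.a.a.(0 + 0) → —a→ p5, —b→ p7
  p3 = (b.0)\{b} | a.a.a.(0 + 0) → —a→ p6
  p4 = (a.b.a.0 + b.(b.0)\{b}) | a.(0 + 0) → —a→ p8, —a→ p9, —b→ p10
  p5 = b.a.0 | a.a.(0 + 0) → —a→ p9, —b→ p11
  p6 = (b.0)\{b} | a.a.(0 + 0) → —a→ p10
  p7 = a.0 | a.a.a.(0 + 0) → —a→ p11, —a→ p12
  p8 = (a.b.a.0 + b.(b.0)\{b}) | (0 + 0) → —a→ p13, —b→ p14
  p9 = b.a.0 | a.(0 + 0) → —a→ p13, —b→ p15
  p10 = (b.0)\{b} | a.(0 + 0) → —a→ p14
  p11 = a.0 | a.a.(0 + 0) → —a→ p15, —a→ p16
  p12 = 0 | a.a.a.(0 + 0) → —a→ p16
  p13 = b.a.0 | (0 + 0) → —b→ p17
  p14 = (b.0)\{b} | (0 + 0) → stopped
  p15 = a.0 | a.(0 + 0) → —a→ p17, —a→ p18
  p16 = 0 | a.a.(0 + 0) → —a→ p18
  p17 = a.0 | (0 + 0) → —a→ p19
  p18 = 0 | a.(0 + 0) → —a→ p19
  p19 = 0 | (0 + 0) → stopped
Q's transition system — 20 states:
  q0 = (a.b.b.0 + b.(b.0)\{b}) | a.a.a.(0 + 0) → —a→ q1, —a→ q2, —b→ q3
  q1 = (a.b.b.0 + b.(b.0)\{b}) | a.a.(0 + 0) → —a→ q4, —a→ q5, —b→ q6
  q2 = b.b.0 | a.a.a.(0 + 0) → —a→ q5, —b→ q7
  q3 = (b.0)\{b} | a.a.a.(0 + 0) → —a→ q6
  q4 = (a.b.b.0 + b.(b.0)\{b}) | a.(0 + 0) → —a→ q8, —a→ q9, —b→ q10
  q5 = b.b.0 | a.a.(0 + 0) → —a→ q9, —b→ q11
  q6 = (b.0)\{b} | a.a.(0 + 0) → —a→ q10
  q7 = b.0 | a.a.a.(0 + 0) → —a→ q11, —b→ q12
  q8 = (a.b.b.0 + b.(b.0)\{b}) | (0 + 0) → —a→ q13, —b→ q14
  q9 = b.b.0 | a.(0 + 0) → —a→ q13, —b→ q15
  q10 = (b.0)\{b} | a.(0 + 0) → —a→ q14
  q11 = b.0 | a.a.(0 + 0) → —a→ q15, —b→ q16
  q12 = 0 | a.a.a.(0 + 0) → —a→ q16
  q13 = b.b.0 | (0 + 0) → —b→ q17
  q14 = (b.0)\{b} | (0 + 0) → stopped
  q15 = b.0 | a.(0 + 0) → —a→ q17, —b→ q18
  q16 = 0 | a.a.(0 + 0) → —a→ q18
  q17 = b.0 | (0 + 0) → —b→ q19
  q18 = 0 | a.(0 + 0) → —a→ q19
  q19 = 0 | (0 + 0) → stopped
Executing aaaaba from P (initial set {p0}):
  step 1 (a): {p1, p2}
  step 2 (a): {p4, p5}
  step 3 (a): {p8, p9}
  step 4 (a): {p13}
  step 5 (b): {p17}
  step 6 (a): {p19}
  — P admits the full trace.
Executing aaaaba from Q (initial set {q0}):
  step 1 (a): {q1, q2}
  step 2 (a): {q4, q5}
  step 3 (a): {q8, q9}
  step 4 (a): {q13}
  step 5 (b): {q17}
  step 6 (a): ∅ (Q stuck)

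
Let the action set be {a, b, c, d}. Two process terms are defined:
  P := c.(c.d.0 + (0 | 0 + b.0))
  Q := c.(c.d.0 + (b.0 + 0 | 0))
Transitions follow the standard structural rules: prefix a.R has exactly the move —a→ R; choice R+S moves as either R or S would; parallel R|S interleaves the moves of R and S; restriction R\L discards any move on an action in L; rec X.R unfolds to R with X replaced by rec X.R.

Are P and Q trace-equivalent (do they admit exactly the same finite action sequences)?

LTS(P): 4 reachable states
  s0 = c.(c.d.0 + (0 | 0 + b.0)) :: ··c··> s1
  s1 = c.d.0 + (0 | 0 + b.0) :: ··b··> s2, ··c··> s3
  s2 = 0 :: deadlocked
  s3 = d.0 :: ··d··> s2
LTS(Q): 4 reachable states
  t0 = c.(c.d.0 + (b.0 + 0 | 0)) :: ··c··> t1
  t1 = c.d.0 + (b.0 + 0 | 0) :: ··b··> t2, ··c··> t3
  t2 = 0 :: deadlocked
  t3 = d.0 :: ··d··> t2
Coarsest stable partition (strong bisimilarity classes):
  B0 = {s0, t0}
  B1 = {s1, t1}
  B2 = {s2, t2}
  B3 = {s3, t3}
s0 ∈ B0, t0 ∈ B0 → same block
Bisimilar ⇒ trace-equivalent.

trace-equivalent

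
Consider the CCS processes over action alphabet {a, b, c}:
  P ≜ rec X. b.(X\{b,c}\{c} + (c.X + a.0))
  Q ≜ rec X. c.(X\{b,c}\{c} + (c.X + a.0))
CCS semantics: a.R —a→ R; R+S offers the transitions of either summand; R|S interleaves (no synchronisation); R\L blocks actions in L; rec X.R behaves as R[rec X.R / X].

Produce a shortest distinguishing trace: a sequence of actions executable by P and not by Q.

b

P's transition system — 3 states:
  u0 = rec X. b.(X\{b,c}\{c} + (c.X + a.0)) has moves ··b··> u1
  u1 = (rec X. b.(X\{b,c}\{c} + (c.X + a.0)))\{b,c}\{c} + (c.(rec X. b.(X\{b,c}\{c} + (c.X + a.0))) + a.0) has moves ··a··> u2, ··c··> u0
  u2 = 0 has moves stopped
Q's transition system — 3 states:
  v0 = rec X. c.(X\{b,c}\{c} + (c.X + a.0)) has moves ··c··> v1
  v1 = (rec X. c.(X\{b,c}\{c} + (c.X + a.0)))\{b,c}\{c} + (c.(rec X. c.(X\{b,c}\{c} + (c.X + a.0))) + a.0) has moves ··a··> v2, ··c··> v0
  v2 = 0 has moves stopped
Executing b from P (initial set {u0}):
  [1] b ⇒ {u1}
  P completes σ.
Executing b from Q (initial set {v0}):
  [1] b ⇒ ∅ (Q stuck)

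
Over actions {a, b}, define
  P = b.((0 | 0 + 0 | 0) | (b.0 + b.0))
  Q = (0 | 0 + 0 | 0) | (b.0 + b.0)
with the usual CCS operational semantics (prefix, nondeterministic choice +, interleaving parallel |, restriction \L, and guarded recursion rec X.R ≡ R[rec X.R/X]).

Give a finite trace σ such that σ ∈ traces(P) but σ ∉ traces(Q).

bb

Reachable graph of P (3 states):
  u0 = b.((0 | 0 + 0 | 0) | (b.0 + b.0)) ⊢ —b→ u1
  u1 = (0 | 0 + 0 | 0) | (b.0 + b.0) ⊢ —b→ u2
  u2 = (0 | 0 + 0 | 0) | 0 ⊢ stopped
Reachable graph of Q (2 states):
  v0 = (0 | 0 + 0 | 0) | (b.0 + b.0) ⊢ —b→ v1
  v1 = (0 | 0 + 0 | 0) | 0 ⊢ stopped
Executing bb from P (initial set {u0}):
  [1] b ⇒ {u1}
  [2] b ⇒ {u2}
  — P admits the full trace.
Executing bb from Q (initial set {v0}):
  [1] b ⇒ {v1}
  [2] b ⇒ ∅  — Q cannot continue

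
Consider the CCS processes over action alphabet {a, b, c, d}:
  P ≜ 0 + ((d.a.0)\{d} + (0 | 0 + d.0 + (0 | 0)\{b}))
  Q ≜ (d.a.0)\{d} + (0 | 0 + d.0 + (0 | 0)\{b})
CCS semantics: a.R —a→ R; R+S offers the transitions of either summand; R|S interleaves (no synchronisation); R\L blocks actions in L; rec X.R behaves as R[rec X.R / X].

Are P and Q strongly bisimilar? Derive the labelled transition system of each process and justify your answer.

YES

P's transition system — 2 states:
  s0 = 0 + ((d.a.0)\{d} + (0 | 0 + d.0 + (0 | 0)\{b})) :: ··d··> s1
  s1 = 0 :: (no moves)
Q's transition system — 2 states:
  t0 = (d.a.0)\{d} + (0 | 0 + d.0 + (0 | 0)\{b}) :: ··d··> t1
  t1 = 0 :: (no moves)
Coarsest stable partition (strong bisimilarity classes):
  B0 = {s0, t0}
  B1 = {s1, t1}
s0 ∈ B0, t0 ∈ B0 → same block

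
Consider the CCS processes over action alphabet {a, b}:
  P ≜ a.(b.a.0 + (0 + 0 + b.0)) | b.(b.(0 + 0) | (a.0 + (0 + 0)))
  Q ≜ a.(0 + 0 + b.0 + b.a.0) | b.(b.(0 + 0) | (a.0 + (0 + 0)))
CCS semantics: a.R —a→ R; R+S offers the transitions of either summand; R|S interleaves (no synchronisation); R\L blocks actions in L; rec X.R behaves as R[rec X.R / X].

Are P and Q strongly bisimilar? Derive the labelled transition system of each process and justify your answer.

P's transition system — 20 states:
  p0 = a.(b.a.0 + (0 + 0 + b.0)) | b.(b.(0 + 0) | (a.0 + (0 + 0))) | -a-> p1, -b-> p2
  p1 = (b.a.0 + (0 + 0 + b.0)) | b.(b.(0 + 0) | (a.0 + (0 + 0))) | -b-> p3, -b-> p4, -b-> p5
  p2 = a.(b.a.0 + (0 + 0 + b.0)) | (b.(0 + 0) | (a.0 + (0 + 0))) | -a-> p3, -a-> p6, -b-> p7
  p3 = (b.a.0 + (0 + 0 + b.0)) | (b.(0 + 0) | (a.0 + (0 + 0))) | -a-> p8, -b-> p10, -b-> p11, -b-> p9
  p4 = 0 | b.(b.(0 + 0) | (a.0 + (0 + 0))) | -b-> p10
  p5 = a.0 | b.(b.(0 + 0) | (a.0 + (0 + 0))) | -a-> p4, -b-> p11
  p6 = a.(b.a.0 + (0 + 0 + b.0)) | (b.(0 + 0) | 0) | -a-> p8, -b-> p12
  p7 = a.(b.a.0 + (0 + 0 + b.0)) | ((0 + 0) | (a.0 + (0 + 0))) | -a-> p12, -a-> p9
  p8 = (b.a.0 + (0 + 0 + b.0)) | (b.(0 + 0) | 0) | -b-> p13, -b-> p14, -b-> p15
  p9 = (b.a.0 + (0 + 0 + b.0)) | ((0 + 0) | (a.0 + (0 + 0))) | -a-> p13, -b-> p16, -b-> p17
  p10 = 0 | (b.(0 + 0) | (a.0 + (0 + 0))) | -a-> p14, -b-> p16
  p11 = a.0 | (b.(0 + 0) | (a.0 + (0 + 0))) | -a-> p10, -a-> p15, -b-> p17
  p12 = a.(b.a.0 + (0 + 0 + b.0)) | ((0 + 0) | 0) | -a-> p13
  p13 = (b.a.0 + (0 + 0 + b.0)) | ((0 + 0) | 0) | -b-> p18, -b-> p19
  p14 = 0 | (b.(0 + 0) | 0) | -b-> p18
  p15 = a.0 | (b.(0 + 0) | 0) | -a-> p14, -b-> p19
  p16 = 0 | ((0 + 0) | (a.0 + (0 + 0))) | -a-> p18
  p17 = a.0 | ((0 + 0) | (a.0 + (0 + 0))) | -a-> p16, -a-> p19
  p18 = 0 | ((0 + 0) | 0) | deadlocked
  p19 = a.0 | ((0 + 0) | 0) | -a-> p18
Q's transition system — 20 states:
  q0 = a.(0 + 0 + b.0 + b.a.0) | b.(b.(0 + 0) | (a.0 + (0 + 0))) | -a-> q1, -b-> q2
  q1 = (0 + 0 + b.0 + b.a.0) | b.(b.(0 + 0) | (a.0 + (0 + 0))) | -b-> q3, -b-> q4, -b-> q5
  q2 = a.(0 + 0 + b.0 + b.a.0) | (b.(0 + 0) | (a.0 + (0 + 0))) | -a-> q3, -a-> q6, -b-> q7
  q3 = (0 + 0 + b.0 + b.a.0) | (b.(0 + 0) | (a.0 + (0 + 0))) | -a-> q8, -b-> q10, -b-> q11, -b-> q9
  q4 = 0 | b.(b.(0 + 0) | (a.0 + (0 + 0))) | -b-> q10
  q5 = a.0 | b.(b.(0 + 0) | (a.0 + (0 + 0))) | -a-> q4, -b-> q11
  q6 = a.(0 + 0 + b.0 + b.a.0) | (b.(0 + 0) | 0) | -a-> q8, -b-> q12
  q7 = a.(0 + 0 + b.0 + b.a.0) | ((0 + 0) | (a.0 + (0 + 0))) | -a-> q12, -a-> q9
  q8 = (0 + 0 + b.0 + b.a.0) | (b.(0 + 0) | 0) | -b-> q13, -b-> q14, -b-> q15
  q9 = (0 + 0 + b.0 + b.a.0) | ((0 + 0) | (a.0 + (0 + 0))) | -a-> q13, -b-> q16, -b-> q17
  q10 = 0 | (b.(0 + 0) | (a.0 + (0 + 0))) | -a-> q14, -b-> q16
  q11 = a.0 | (b.(0 + 0) | (a.0 + (0 + 0))) | -a-> q10, -a-> q15, -b-> q17
  q12 = a.(0 + 0 + b.0 + b.a.0) | ((0 + 0) | 0) | -a-> q13
  q13 = (0 + 0 + b.0 + b.a.0) | ((0 + 0) | 0) | -b-> q18, -b-> q19
  q14 = 0 | (b.(0 + 0) | 0) | -b-> q18
  q15 = a.0 | (b.(0 + 0) | 0) | -a-> q14, -b-> q19
  q16 = 0 | ((0 + 0) | (a.0 + (0 + 0))) | -a-> q18
  q17 = a.0 | ((0 + 0) | (a.0 + (0 + 0))) | -a-> q16, -a-> q19
  q18 = 0 | ((0 + 0) | 0) | deadlocked
  q19 = a.0 | ((0 + 0) | 0) | -a-> q18
Bisimilarity quotient blocks:
  B0 = {p0, q0}
  B1 = {p1, q1}
  B2 = {p4, q4}
  B3 = {p10, p15, q10, q15}
  B4 = {p16, p19, q16, q19}
  B5 = {p18, q18}
  B6 = {p14, q14}
  B7 = {p3, q3}
  B8 = {p8, q8}
  B9 = {p13, q13}
  B10 = {p11, q11}
  B11 = {p17, q17}
  B12 = {p9, q9}
  B13 = {p5, q5}
  B14 = {p2, q2}
  B15 = {p6, q6}
  B16 = {p12, q12}
  B17 = {p7, q7}
p0 ∈ B0, q0 ∈ B0 → same block

bisimilar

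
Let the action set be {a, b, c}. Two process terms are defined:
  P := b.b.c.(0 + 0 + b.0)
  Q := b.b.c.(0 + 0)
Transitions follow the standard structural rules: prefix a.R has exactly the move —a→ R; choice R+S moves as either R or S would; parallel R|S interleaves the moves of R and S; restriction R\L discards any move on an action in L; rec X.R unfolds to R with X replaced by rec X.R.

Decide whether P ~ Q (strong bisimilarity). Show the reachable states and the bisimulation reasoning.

NO

LTS(P): 5 reachable states
  s0 = b.b.c.(0 + 0 + b.0) → =b=> s1
  s1 = b.c.(0 + 0 + b.0) → =b=> s2
  s2 = c.(0 + 0 + b.0) → =c=> s3
  s3 = 0 + 0 + b.0 → =b=> s4
  s4 = 0 → ∅
LTS(Q): 4 reachable states
  t0 = b.b.c.(0 + 0) → =b=> t1
  t1 = b.c.(0 + 0) → =b=> t2
  t2 = c.(0 + 0) → =c=> t3
  t3 = 0 + 0 → ∅
Partition-refinement fixed point:
  B0 = {s0}
  B1 = {s1}
  B2 = {s2}
  B3 = {s3}
  B4 = {s4, t3}
  B5 = {t0}
  B6 = {t1}
  B7 = {t2}
s0 ∈ B0, t0 ∈ B5 → different blocks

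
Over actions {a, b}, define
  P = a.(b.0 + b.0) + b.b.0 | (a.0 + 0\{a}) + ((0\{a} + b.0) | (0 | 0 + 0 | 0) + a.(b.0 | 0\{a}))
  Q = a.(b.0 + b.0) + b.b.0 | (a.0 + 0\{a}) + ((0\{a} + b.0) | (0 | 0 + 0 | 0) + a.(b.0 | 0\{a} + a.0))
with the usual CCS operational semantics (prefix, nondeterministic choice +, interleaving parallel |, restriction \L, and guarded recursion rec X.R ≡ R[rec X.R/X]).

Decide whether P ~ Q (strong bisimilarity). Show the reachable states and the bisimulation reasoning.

Reachable graph of P (11 states):
  m0 = a.(b.0 + b.0) + b.b.0 | (a.0 + 0\{a}) + ((0\{a} + b.0) | (0 | 0 + 0 | 0) + a.(b.0 | 0\{a})) has moves —a→ m1, —a→ m2, —a→ m3, —b→ m4, —b→ m5
  m1 = b.0 + b.0 has moves —b→ m6
  m2 = b.0 | 0\{a} has moves —b→ m7
  m3 = b.b.0 | 0 has moves —b→ m8
  m4 = 0 | (0 | 0 + 0 | 0) has moves (no moves)
  m5 = b.0 | (a.0 + 0\{a}) has moves —a→ m8, —b→ m9
  m6 = 0 has moves (no moves)
  m7 = 0 | 0\{a} has moves (no moves)
  m8 = b.0 | 0 has moves —b→ m10
  m9 = 0 | (a.0 + 0\{a}) has moves —a→ m10
  m10 = 0 | 0 has moves (no moves)
Reachable graph of Q (11 states):
  n0 = a.(b.0 + b.0) + b.b.0 | (a.0 + 0\{a}) + ((0\{a} + b.0) | (0 | 0 + 0 | 0) + a.(b.0 | 0\{a} + a.0)) has moves —a→ n1, —a→ n2, —a→ n3, —b→ n4, —b→ n5
  n1 = b.0 + b.0 has moves —b→ n6
  n2 = b.0 | 0\{a} + a.0 has moves —a→ n6, —b→ n7
  n3 = b.b.0 | 0 has moves —b→ n8
  n4 = 0 | (0 | 0 + 0 | 0) has moves (no moves)
  n5 = b.0 | (a.0 + 0\{a}) has moves —a→ n8, —b→ n9
  n6 = 0 has moves (no moves)
  n7 = 0 | 0\{a} has moves (no moves)
  n8 = b.0 | 0 has moves —b→ n10
  n9 = 0 | (a.0 + 0\{a}) has moves —a→ n10
  n10 = 0 | 0 has moves (no moves)
Partition-refinement fixed point:
  B0 = {m0}
  B1 = {m1, m2, m8, n1, n8}
  B2 = {m10, m4, m6, m7, n10, n4, n6, n7}
  B3 = {m3, n3}
  B4 = {m5, n5}
  B5 = {m9, n9}
  B6 = {n0}
  B7 = {n2}
m0 ∈ B0, n0 ∈ B6 → different blocks

P ≁ Q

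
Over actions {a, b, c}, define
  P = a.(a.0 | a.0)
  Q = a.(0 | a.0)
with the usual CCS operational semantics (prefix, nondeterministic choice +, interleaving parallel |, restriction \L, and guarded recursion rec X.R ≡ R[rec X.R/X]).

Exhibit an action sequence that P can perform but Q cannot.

P's transition system — 5 states:
  u0 = a.(a.0 | a.0) | -a-> u1
  u1 = a.0 | a.0 | -a-> u2, -a-> u3
  u2 = 0 | a.0 | -a-> u4
  u3 = a.0 | 0 | -a-> u4
  u4 = 0 | 0 | ·
Q's transition system — 3 states:
  v0 = a.(0 | a.0) | -a-> v1
  v1 = 0 | a.0 | -a-> v2
  v2 = 0 | 0 | ·
Run σ = ⟨aaa⟩ on P: start {u0}
  [1] a ⇒ {u1}
  [2] a ⇒ {u2, u3}
  [3] a ⇒ {u4}
  ✓ P
Run σ = ⟨aaa⟩ on Q: start {v0}
  [1] a ⇒ {v1}
  [2] a ⇒ {v2}
  [3] a ⇒ ∅  — Q cannot continue

aaa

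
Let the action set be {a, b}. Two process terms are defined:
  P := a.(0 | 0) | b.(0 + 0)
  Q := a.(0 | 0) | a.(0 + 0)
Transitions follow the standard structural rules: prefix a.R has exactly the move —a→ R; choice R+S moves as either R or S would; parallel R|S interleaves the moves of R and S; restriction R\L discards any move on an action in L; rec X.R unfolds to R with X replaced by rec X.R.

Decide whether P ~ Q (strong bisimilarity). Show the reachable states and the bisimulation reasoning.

Reachable graph of P (4 states):
  p0 = a.(0 | 0) | b.(0 + 0) has moves —a→ p1, —b→ p2
  p1 = 0 | 0 | b.(0 + 0) has moves —b→ p3
  p2 = a.(0 | 0) | (0 + 0) has moves —a→ p3
  p3 = 0 | 0 | (0 + 0) has moves (no moves)
Reachable graph of Q (4 states):
  q0 = a.(0 | 0) | a.(0 + 0) has moves —a→ q1, —a→ q2
  q1 = 0 | 0 | a.(0 + 0) has moves —a→ q3
  q2 = a.(0 | 0) | (0 + 0) has moves —a→ q3
  q3 = 0 | 0 | (0 + 0) has moves (no moves)
Bisimilarity quotient blocks:
  B0 = {p0}
  B1 = {p2, q1, q2}
  B2 = {p3, q3}
  B3 = {p1}
  B4 = {q0}
p0 ∈ B0, q0 ∈ B4 → different blocks

NO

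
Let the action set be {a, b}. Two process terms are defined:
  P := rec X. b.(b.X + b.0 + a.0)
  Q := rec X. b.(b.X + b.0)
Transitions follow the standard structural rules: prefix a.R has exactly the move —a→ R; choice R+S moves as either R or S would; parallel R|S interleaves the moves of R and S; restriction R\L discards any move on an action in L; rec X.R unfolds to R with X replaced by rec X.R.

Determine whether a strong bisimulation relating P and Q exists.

P ≁ Q

P's transition system — 3 states:
  s0 = rec X. b.(b.X + b.0 + a.0) has moves =b=> s1
  s1 = b.(rec X. b.(b.X + b.0 + a.0)) + b.0 + a.0 has moves =a=> s2, =b=> s0, =b=> s2
  s2 = 0 has moves ·
Q's transition system — 3 states:
  t0 = rec X. b.(b.X + b.0) has moves =b=> t1
  t1 = b.(rec X. b.(b.X + b.0)) + b.0 has moves =b=> t0, =b=> t2
  t2 = 0 has moves ·
Coarsest stable partition (strong bisimilarity classes):
  B0 = {s0}
  B1 = {s1}
  B2 = {s2, t2}
  B3 = {t0}
  B4 = {t1}
s0 ∈ B0, t0 ∈ B3 → different blocks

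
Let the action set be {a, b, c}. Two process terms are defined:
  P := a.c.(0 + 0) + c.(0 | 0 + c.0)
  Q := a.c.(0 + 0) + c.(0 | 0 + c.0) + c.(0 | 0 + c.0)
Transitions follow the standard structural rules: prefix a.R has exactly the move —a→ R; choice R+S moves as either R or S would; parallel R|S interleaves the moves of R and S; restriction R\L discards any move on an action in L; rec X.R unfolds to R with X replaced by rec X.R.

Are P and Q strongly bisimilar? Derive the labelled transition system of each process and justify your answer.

LTS(P): 5 reachable states
  p0 = a.c.(0 + 0) + c.(0 | 0 + c.0) ⊢ -a-> p1, -c-> p2
  p1 = c.(0 + 0) ⊢ -c-> p3
  p2 = 0 | 0 + c.0 ⊢ -c-> p4
  p3 = 0 + 0 ⊢ ∅
  p4 = 0 ⊢ ∅
LTS(Q): 5 reachable states
  q0 = a.c.(0 + 0) + c.(0 | 0 + c.0) + c.(0 | 0 + c.0) ⊢ -a-> q1, -c-> q2
  q1 = c.(0 + 0) ⊢ -c-> q3
  q2 = 0 | 0 + c.0 ⊢ -c-> q4
  q3 = 0 + 0 ⊢ ∅
  q4 = 0 ⊢ ∅
Bisimilarity quotient blocks:
  B0 = {p0, q0}
  B1 = {p1, p2, q1, q2}
  B2 = {p3, p4, q3, q4}
p0 ∈ B0, q0 ∈ B0 → same block

bisimilar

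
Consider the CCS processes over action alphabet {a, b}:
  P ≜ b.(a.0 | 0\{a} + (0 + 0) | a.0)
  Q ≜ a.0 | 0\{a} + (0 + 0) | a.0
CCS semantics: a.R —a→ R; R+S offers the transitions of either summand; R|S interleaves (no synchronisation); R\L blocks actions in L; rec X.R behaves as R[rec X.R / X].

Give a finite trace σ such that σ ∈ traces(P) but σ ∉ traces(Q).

b

Reachable graph of P (4 states):
  u0 = b.(a.0 | 0\{a} + (0 + 0) | a.0) | ··b··> u1
  u1 = a.0 | 0\{a} + (0 + 0) | a.0 | ··a··> u2, ··a··> u3
  u2 = (0 + 0) | 0 | ∅
  u3 = 0 | 0\{a} | ∅
Reachable graph of Q (3 states):
  v0 = a.0 | 0\{a} + (0 + 0) | a.0 | ··a··> v1, ··a··> v2
  v1 = (0 + 0) | 0 | ∅
  v2 = 0 | 0\{a} | ∅
Executing b from P (initial set {u0}):
  step 1 (b): {u1}
  — P admits the full trace.
Executing b from Q (initial set {v0}):
  step 1 (b): ∅ (Q stuck)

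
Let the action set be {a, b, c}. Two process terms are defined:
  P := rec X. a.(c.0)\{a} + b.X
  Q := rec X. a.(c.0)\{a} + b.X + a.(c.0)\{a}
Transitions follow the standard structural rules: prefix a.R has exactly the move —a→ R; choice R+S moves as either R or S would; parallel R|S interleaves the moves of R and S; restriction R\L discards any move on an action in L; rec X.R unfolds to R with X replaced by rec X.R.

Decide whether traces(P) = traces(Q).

Reachable graph of P (3 states):
  p0 = rec X. a.(c.0)\{a} + b.X ⊢ ··a··> p1, ··b··> p0
  p1 = (c.0)\{a} ⊢ ··c··> p2
  p2 = 0\{a} ⊢ stopped
Reachable graph of Q (3 states):
  q0 = rec X. a.(c.0)\{a} + b.X + a.(c.0)\{a} ⊢ ··a··> q1, ··b··> q0
  q1 = (c.0)\{a} ⊢ ··c··> q2
  q2 = 0\{a} ⊢ stopped
Coarsest stable partition (strong bisimilarity classes):
  B0 = {p0, q0}
  B1 = {p1, q1}
  B2 = {p2, q2}
p0 ∈ B0, q0 ∈ B0 → same block
Bisimilar ⇒ trace-equivalent.

YES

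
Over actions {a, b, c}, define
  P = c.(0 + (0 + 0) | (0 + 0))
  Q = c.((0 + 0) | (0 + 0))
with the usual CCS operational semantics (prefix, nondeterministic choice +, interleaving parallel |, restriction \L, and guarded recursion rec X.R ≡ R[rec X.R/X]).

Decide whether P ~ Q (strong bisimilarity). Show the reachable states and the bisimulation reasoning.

YES

LTS(P): 2 reachable states
  s0 = c.(0 + (0 + 0) | (0 + 0)) :: ··c··> s1
  s1 = 0 + (0 + 0) | (0 + 0) :: ·
LTS(Q): 2 reachable states
  t0 = c.((0 + 0) | (0 + 0)) :: ··c··> t1
  t1 = (0 + 0) | (0 + 0) :: ·
Partition-refinement fixed point:
  B0 = {s0, t0}
  B1 = {s1, t1}
s0 ∈ B0, t0 ∈ B0 → same block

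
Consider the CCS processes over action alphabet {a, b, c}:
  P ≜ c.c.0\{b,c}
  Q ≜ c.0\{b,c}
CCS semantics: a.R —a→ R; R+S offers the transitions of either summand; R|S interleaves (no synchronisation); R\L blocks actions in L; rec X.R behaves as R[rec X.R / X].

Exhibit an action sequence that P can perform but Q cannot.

LTS(P): 3 reachable states
  u0 = c.c.0\{b,c} ⊢ ··c··> u1
  u1 = c.0\{b,c} ⊢ ··c··> u2
  u2 = 0\{b,c} ⊢ ∅
LTS(Q): 2 reachable states
  v0 = c.0\{b,c} ⊢ ··c··> v1
  v1 = 0\{b,c} ⊢ ∅
Trace ⟨cc⟩ through P, begin at {u0}:
  [1] c ⇒ {u1}
  [2] c ⇒ {u2}
  — P admits the full trace.
Trace ⟨cc⟩ through Q, begin at {v0}:
  [1] c ⇒ {v1}
  [2] c ⇒ no successor for Q

cc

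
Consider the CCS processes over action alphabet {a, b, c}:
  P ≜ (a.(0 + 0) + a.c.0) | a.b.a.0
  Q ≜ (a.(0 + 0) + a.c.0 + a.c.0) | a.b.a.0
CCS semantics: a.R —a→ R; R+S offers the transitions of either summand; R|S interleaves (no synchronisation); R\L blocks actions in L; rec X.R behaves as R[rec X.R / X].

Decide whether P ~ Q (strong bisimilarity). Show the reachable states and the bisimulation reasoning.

bisimilar

LTS(P): 16 reachable states
  u0 = (a.(0 + 0) + a.c.0) | a.b.a.0 → —a→ u1, —a→ u2, —a→ u3
  u1 = (0 + 0) | a.b.a.0 → —a→ u4
  u2 = (a.(0 + 0) + a.c.0) | b.a.0 → —a→ u4, —a→ u5, —b→ u6
  u3 = c.0 | a.b.a.0 → —a→ u5, —c→ u7
  u4 = (0 + 0) | b.a.0 → —b→ u8
  u5 = c.0 | b.a.0 → —b→ u9, —c→ u10
  u6 = (a.(0 + 0) + a.c.0) | a.0 → —a→ u11, —a→ u8, —a→ u9
  u7 = 0 | a.b.a.0 → —a→ u10
  u8 = (0 + 0) | a.0 → —a→ u12
  u9 = c.0 | a.0 → —a→ u13, —c→ u14
  u10 = 0 | b.a.0 → —b→ u14
  u11 = (a.(0 + 0) + a.c.0) | 0 → —a→ u12, —a→ u13
  u12 = (0 + 0) | 0 → ·
  u13 = c.0 | 0 → —c→ u15
  u14 = 0 | a.0 → —a→ u15
  u15 = 0 | 0 → ·
LTS(Q): 16 reachable states
  v0 = (a.(0 + 0) + a.c.0 + a.c.0) | a.b.a.0 → —a→ v1, —a→ v2, —a→ v3
  v1 = (0 + 0) | a.b.a.0 → —a→ v4
  v2 = (a.(0 + 0) + a.c.0 + a.c.0) | b.a.0 → —a→ v4, —a→ v5, —b→ v6
  v3 = c.0 | a.b.a.0 → —a→ v5, —c→ v7
  v4 = (0 + 0) | b.a.0 → —b→ v8
  v5 = c.0 | b.a.0 → —b→ v9, —c→ v10
  v6 = (a.(0 + 0) + a.c.0 + a.c.0) | a.0 → —a→ v11, —a→ v8, —a→ v9
  v7 = 0 | a.b.a.0 → —a→ v10
  v8 = (0 + 0) | a.0 → —a→ v12
  v9 = c.0 | a.0 → —a→ v13, —c→ v14
  v10 = 0 | b.a.0 → —b→ v14
  v11 = (a.(0 + 0) + a.c.0 + a.c.0) | 0 → —a→ v12, —a→ v13
  v12 = (0 + 0) | 0 → ·
  v13 = c.0 | 0 → —c→ v15
  v14 = 0 | a.0 → —a→ v15
  v15 = 0 | 0 → ·
Bisimilarity quotient blocks:
  B0 = {u0, v0}
  B1 = {u2, v2}
  B2 = {u10, u4, v10, v4}
  B3 = {u14, u8, v14, v8}
  B4 = {u12, u15, v12, v15}
  B5 = {u6, v6}
  B6 = {u11, v11}
  B7 = {u13, v13}
  B8 = {u9, v9}
  B9 = {u5, v5}
  B10 = {u3, v3}
  B11 = {u1, u7, v1, v7}
u0 ∈ B0, v0 ∈ B0 → same block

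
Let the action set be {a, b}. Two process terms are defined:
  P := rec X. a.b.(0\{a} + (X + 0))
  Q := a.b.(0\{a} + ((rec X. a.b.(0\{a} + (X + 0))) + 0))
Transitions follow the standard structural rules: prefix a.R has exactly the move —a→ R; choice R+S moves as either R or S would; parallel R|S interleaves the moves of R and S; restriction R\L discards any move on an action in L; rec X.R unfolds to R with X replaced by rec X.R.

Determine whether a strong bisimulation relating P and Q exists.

bisimilar

LTS(P): 3 reachable states
  p0 = rec X. a.b.(0\{a} + (X + 0)) :: ··a··> p1
  p1 = b.(0\{a} + ((rec X. a.b.(0\{a} + (X + 0))) + 0)) :: ··b··> p2
  p2 = 0\{a} + ((rec X. a.b.(0\{a} + (X + 0))) + 0) :: ··a··> p1
LTS(Q): 3 reachable states
  q0 = a.b.(0\{a} + ((rec X. a.b.(0\{a} + (X + 0))) + 0)) :: ··a··> q1
  q1 = b.(0\{a} + ((rec X. a.b.(0\{a} + (X + 0))) + 0)) :: ··b··> q2
  q2 = 0\{a} + ((rec X. a.b.(0\{a} + (X + 0))) + 0) :: ··a··> q1
Partition-refinement fixed point:
  B0 = {p0, p2, q0, q2}
  B1 = {p1, q1}
p0 ∈ B0, q0 ∈ B0 → same block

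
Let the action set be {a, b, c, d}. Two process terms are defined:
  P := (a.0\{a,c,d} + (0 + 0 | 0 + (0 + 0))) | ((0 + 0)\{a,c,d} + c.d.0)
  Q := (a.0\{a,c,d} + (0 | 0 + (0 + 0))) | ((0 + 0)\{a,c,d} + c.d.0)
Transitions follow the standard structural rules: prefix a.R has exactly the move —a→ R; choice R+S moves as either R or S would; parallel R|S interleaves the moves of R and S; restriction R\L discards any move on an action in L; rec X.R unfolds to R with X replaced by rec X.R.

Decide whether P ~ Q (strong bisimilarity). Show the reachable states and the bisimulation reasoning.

P's transition system — 6 states:
  s0 = (a.0\{a,c,d} + (0 + 0 | 0 + (0 + 0))) | ((0 + 0)\{a,c,d} + c.d.0) | -a-> s1, -c-> s2
  s1 = 0\{a,c,d} | ((0 + 0)\{a,c,d} + c.d.0) | -c-> s3
  s2 = (a.0\{a,c,d} + (0 + 0 | 0 + (0 + 0))) | d.0 | -a-> s3, -d-> s4
  s3 = 0\{a,c,d} | d.0 | -d-> s5
  s4 = (a.0\{a,c,d} + (0 + 0 | 0 + (0 + 0))) | 0 | -a-> s5
  s5 = 0\{a,c,d} | 0 | (no moves)
Q's transition system — 6 states:
  t0 = (a.0\{a,c,d} + (0 | 0 + (0 + 0))) | ((0 + 0)\{a,c,d} + c.d.0) | -a-> t1, -c-> t2
  t1 = 0\{a,c,d} | ((0 + 0)\{a,c,d} + c.d.0) | -c-> t3
  t2 = (a.0\{a,c,d} + (0 | 0 + (0 + 0))) | d.0 | -a-> t3, -d-> t4
  t3 = 0\{a,c,d} | d.0 | -d-> t5
  t4 = (a.0\{a,c,d} + (0 | 0 + (0 + 0))) | 0 | -a-> t5
  t5 = 0\{a,c,d} | 0 | (no moves)
Partition-refinement fixed point:
  B0 = {s0, t0}
  B1 = {s1, t1}
  B2 = {s3, t3}
  B3 = {s5, t5}
  B4 = {s2, t2}
  B5 = {s4, t4}
s0 ∈ B0, t0 ∈ B0 → same block

P ~ Q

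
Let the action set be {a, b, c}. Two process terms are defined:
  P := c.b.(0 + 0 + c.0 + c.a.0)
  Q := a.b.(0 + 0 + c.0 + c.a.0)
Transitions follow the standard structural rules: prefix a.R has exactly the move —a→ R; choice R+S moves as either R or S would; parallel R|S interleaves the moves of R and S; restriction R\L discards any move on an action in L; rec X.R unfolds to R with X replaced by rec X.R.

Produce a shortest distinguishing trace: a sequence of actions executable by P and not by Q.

LTS(P): 5 reachable states
  p0 = c.b.(0 + 0 + c.0 + c.a.0) → ··c··> p1
  p1 = b.(0 + 0 + c.0 + c.a.0) → ··b··> p2
  p2 = 0 + 0 + c.0 + c.a.0 → ··c··> p3, ··c··> p4
  p3 = 0 → ·
  p4 = a.0 → ··a··> p3
LTS(Q): 5 reachable states
  q0 = a.b.(0 + 0 + c.0 + c.a.0) → ··a··> q1
  q1 = b.(0 + 0 + c.0 + c.a.0) → ··b··> q2
  q2 = 0 + 0 + c.0 + c.a.0 → ··c··> q3, ··c··> q4
  q3 = 0 → ·
  q4 = a.0 → ··a··> q3
Run σ = ⟨c⟩ on P: start {p0}
  step 1 (c): {p1}
  — P admits the full trace.
Run σ = ⟨c⟩ on Q: start {q0}
  step 1 (c): ∅  — Q cannot continue

c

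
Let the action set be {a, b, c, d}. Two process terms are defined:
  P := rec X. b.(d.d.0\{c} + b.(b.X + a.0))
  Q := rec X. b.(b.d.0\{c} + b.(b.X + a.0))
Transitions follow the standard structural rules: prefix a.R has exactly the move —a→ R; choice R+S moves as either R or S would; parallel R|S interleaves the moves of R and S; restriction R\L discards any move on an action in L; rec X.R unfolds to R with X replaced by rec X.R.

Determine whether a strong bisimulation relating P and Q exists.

P's transition system — 6 states:
  s0 = rec X. b.(d.d.0\{c} + b.(b.X + a.0)) ⊢ =b=> s1
  s1 = d.d.0\{c} + b.(b.(rec X. b.(d.d.0\{c} + b.(b.X + a.0))) + a.0) ⊢ =b=> s2, =d=> s3
  s2 = b.(rec X. b.(d.d.0\{c} + b.(b.X + a.0))) + a.0 ⊢ =a=> s4, =b=> s0
  s3 = d.0\{c} ⊢ =d=> s5
  s4 = 0 ⊢ ∅
  s5 = 0\{c} ⊢ ∅
Q's transition system — 6 states:
  t0 = rec X. b.(b.d.0\{c} + b.(b.X + a.0)) ⊢ =b=> t1
  t1 = b.d.0\{c} + b.(b.(rec X. b.(b.d.0\{c} + b.(b.X + a.0))) + a.0) ⊢ =b=> t2, =b=> t3
  t2 = b.(rec X. b.(b.d.0\{c} + b.(b.X + a.0))) + a.0 ⊢ =a=> t4, =b=> t0
  t3 = d.0\{c} ⊢ =d=> t5
  t4 = 0 ⊢ ∅
  t5 = 0\{c} ⊢ ∅
Bisimilarity quotient blocks:
  B0 = {s0}
  B1 = {s1}
  B2 = {s3, t3}
  B3 = {s4, s5, t4, t5}
  B4 = {s2}
  B5 = {t0}
  B6 = {t1}
  B7 = {t2}
s0 ∈ B0, t0 ∈ B5 → different blocks

not bisimilar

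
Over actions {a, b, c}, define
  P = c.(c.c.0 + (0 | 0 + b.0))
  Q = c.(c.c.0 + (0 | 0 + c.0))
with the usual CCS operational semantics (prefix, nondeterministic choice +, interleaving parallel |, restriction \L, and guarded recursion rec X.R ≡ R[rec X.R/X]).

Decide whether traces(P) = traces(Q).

Reachable graph of P (4 states):
  m0 = c.(c.c.0 + (0 | 0 + b.0)) | -c-> m1
  m1 = c.c.0 + (0 | 0 + b.0) | -b-> m2, -c-> m3
  m2 = 0 | ·
  m3 = c.0 | -c-> m2
Reachable graph of Q (4 states):
  n0 = c.(c.c.0 + (0 | 0 + c.0)) | -c-> n1
  n1 = c.c.0 + (0 | 0 + c.0) | -c-> n2, -c-> n3
  n2 = 0 | ·
  n3 = c.0 | -c-> n2
Trace ⟨cb⟩ through P, begin at {m0}:
  step 1 (c): {m1}
  step 2 (b): {m2}
  — P admits the full trace.
Trace ⟨cb⟩ through Q, begin at {n0}:
  step 1 (c): {n1}
  step 2 (b): ∅ (Q stuck)

NO — witness ⟨cb⟩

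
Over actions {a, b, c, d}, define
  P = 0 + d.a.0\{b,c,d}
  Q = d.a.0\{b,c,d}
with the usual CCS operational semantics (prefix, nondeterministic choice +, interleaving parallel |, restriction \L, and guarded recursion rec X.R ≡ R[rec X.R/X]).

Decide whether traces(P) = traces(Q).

trace-equivalent

LTS(P): 3 reachable states
  u0 = 0 + d.a.0\{b,c,d} :: --d--▸ u1
  u1 = a.0\{b,c,d} :: --a--▸ u2
  u2 = 0\{b,c,d} :: ∅
LTS(Q): 3 reachable states
  v0 = d.a.0\{b,c,d} :: --d--▸ v1
  v1 = a.0\{b,c,d} :: --a--▸ v2
  v2 = 0\{b,c,d} :: ∅
Bisimilarity quotient blocks:
  B0 = {u0, v0}
  B1 = {u1, v1}
  B2 = {u2, v2}
u0 ∈ B0, v0 ∈ B0 → same block
Bisimilar ⇒ trace-equivalent.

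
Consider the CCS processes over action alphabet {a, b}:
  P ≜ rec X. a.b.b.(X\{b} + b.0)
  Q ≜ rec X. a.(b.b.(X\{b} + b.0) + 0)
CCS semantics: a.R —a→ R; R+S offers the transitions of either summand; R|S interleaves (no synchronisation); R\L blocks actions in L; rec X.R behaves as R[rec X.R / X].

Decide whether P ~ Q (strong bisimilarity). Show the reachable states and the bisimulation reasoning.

LTS(P): 6 reachable states
  s0 = rec X. a.b.b.(X\{b} + b.0) | —a→ s1
  s1 = b.b.((rec X. a.b.b.(X\{b} + b.0))\{b} + b.0) | —b→ s2
  s2 = b.((rec X. a.b.b.(X\{b} + b.0))\{b} + b.0) | —b→ s3
  s3 = (rec X. a.b.b.(X\{b} + b.0))\{b} + b.0 | —a→ s4, —b→ s5
  s4 = (b.b.((rec X. a.b.b.(X\{b} + b.0))\{b} + b.0))\{b} | ∅
  s5 = 0 | ∅
LTS(Q): 6 reachable states
  t0 = rec X. a.(b.b.(X\{b} + b.0) + 0) | —a→ t1
  t1 = b.b.((rec X. a.(b.b.(X\{b} + b.0) + 0))\{b} + b.0) + 0 | —b→ t2
  t2 = b.((rec X. a.(b.b.(X\{b} + b.0) + 0))\{b} + b.0) | —b→ t3
  t3 = (rec X. a.(b.b.(X\{b} + b.0) + 0))\{b} + b.0 | —a→ t4, —b→ t5
  t4 = (b.b.((rec X. a.(b.b.(X\{b} + b.0) + 0))\{b} + b.0) + 0)\{b} | ∅
  t5 = 0 | ∅
Bisimilarity quotient blocks:
  B0 = {s0, t0}
  B1 = {s1, t1}
  B2 = {s2, t2}
  B3 = {s3, t3}
  B4 = {s4, s5, t4, t5}
s0 ∈ B0, t0 ∈ B0 → same block

YES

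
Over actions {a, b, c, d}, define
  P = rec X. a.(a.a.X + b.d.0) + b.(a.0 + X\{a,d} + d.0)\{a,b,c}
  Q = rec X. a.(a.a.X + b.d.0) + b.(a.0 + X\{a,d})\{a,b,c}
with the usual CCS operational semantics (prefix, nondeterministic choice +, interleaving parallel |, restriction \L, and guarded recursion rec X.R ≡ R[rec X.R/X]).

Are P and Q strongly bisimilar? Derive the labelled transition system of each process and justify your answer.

P ≁ Q

LTS(P): 7 reachable states
  p0 = rec X. a.(a.a.X + b.d.0) + b.(a.0 + X\{a,d} + d.0)\{a,b,c} → -a-> p1, -b-> p2
  p1 = a.a.(rec X. a.(a.a.X + b.d.0) + b.(a.0 + X\{a,d} + d.0)\{a,b,c}) + b.d.0 → -a-> p3, -b-> p4
  p2 = (a.0 + (rec X. a.(a.a.X + b.d.0) + b.(a.0 + X\{a,d} + d.0)\{a,b,c})\{a,d} + d.0)\{a,b,c} → -d-> p5
  p3 = a.(rec X. a.(a.a.X + b.d.0) + b.(a.0 + X\{a,d} + d.0)\{a,b,c}) → -a-> p0
  p4 = d.0 → -d-> p6
  p5 = 0\{a,b,c} → ∅
  p6 = 0 → ∅
LTS(Q): 6 reachable states
  q0 = rec X. a.(a.a.X + b.d.0) + b.(a.0 + X\{a,d})\{a,b,c} → -a-> q1, -b-> q2
  q1 = a.a.(rec X. a.(a.a.X + b.d.0) + b.(a.0 + X\{a,d})\{a,b,c}) + b.d.0 → -a-> q3, -b-> q4
  q2 = (a.0 + (rec X. a.(a.a.X + b.d.0) + b.(a.0 + X\{a,d})\{a,b,c})\{a,d})\{a,b,c} → ∅
  q3 = a.(rec X. a.(a.a.X + b.d.0) + b.(a.0 + X\{a,d})\{a,b,c}) → -a-> q0
  q4 = d.0 → -d-> q5
  q5 = 0 → ∅
Bisimilarity quotient blocks:
  B0 = {p0}
  B1 = {p1}
  B2 = {p3}
  B3 = {p2, p4, q4}
  B4 = {p5, p6, q2, q5}
  B5 = {q0}
  B6 = {q1}
  B7 = {q3}
p0 ∈ B0, q0 ∈ B5 → different blocks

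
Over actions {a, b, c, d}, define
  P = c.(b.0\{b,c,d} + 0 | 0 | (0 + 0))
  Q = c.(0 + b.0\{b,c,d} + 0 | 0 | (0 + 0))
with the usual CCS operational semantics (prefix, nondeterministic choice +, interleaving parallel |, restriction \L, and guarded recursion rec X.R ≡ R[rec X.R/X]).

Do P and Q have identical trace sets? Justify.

Reachable graph of P (3 states):
  u0 = c.(b.0\{b,c,d} + 0 | 0 | (0 + 0)) ⊢ =c=> u1
  u1 = b.0\{b,c,d} + 0 | 0 | (0 + 0) ⊢ =b=> u2
  u2 = 0\{b,c,d} ⊢ ∅
Reachable graph of Q (3 states):
  v0 = c.(0 + b.0\{b,c,d} + 0 | 0 | (0 + 0)) ⊢ =c=> v1
  v1 = 0 + b.0\{b,c,d} + 0 | 0 | (0 + 0) ⊢ =b=> v2
  v2 = 0\{b,c,d} ⊢ ∅
Coarsest stable partition (strong bisimilarity classes):
  B0 = {u0, v0}
  B1 = {u1, v1}
  B2 = {u2, v2}
u0 ∈ B0, v0 ∈ B0 → same block
Bisimilar ⇒ trace-equivalent.

YES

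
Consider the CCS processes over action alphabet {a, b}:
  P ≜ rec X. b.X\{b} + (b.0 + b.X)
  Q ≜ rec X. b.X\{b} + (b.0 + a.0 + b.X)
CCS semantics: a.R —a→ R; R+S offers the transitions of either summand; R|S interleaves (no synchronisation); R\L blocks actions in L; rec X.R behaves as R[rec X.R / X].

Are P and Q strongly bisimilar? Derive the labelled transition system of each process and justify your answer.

LTS(P): 3 reachable states
  u0 = rec X. b.X\{b} + (b.0 + b.X) has moves --b--▸ u0, --b--▸ u1, --b--▸ u2
  u1 = (rec X. b.X\{b} + (b.0 + b.X))\{b} has moves stopped
  u2 = 0 has moves stopped
LTS(Q): 4 reachable states
  v0 = rec X. b.X\{b} + (b.0 + a.0 + b.X) has moves --a--▸ v1, --b--▸ v0, --b--▸ v1, --b--▸ v2
  v1 = 0 has moves stopped
  v2 = (rec X. b.X\{b} + (b.0 + a.0 + b.X))\{b} has moves --a--▸ v3
  v3 = 0\{b} has moves stopped
Coarsest stable partition (strong bisimilarity classes):
  B0 = {u0}
  B1 = {u1, u2, v1, v3}
  B2 = {v0}
  B3 = {v2}
u0 ∈ B0, v0 ∈ B2 → different blocks

P ≁ Q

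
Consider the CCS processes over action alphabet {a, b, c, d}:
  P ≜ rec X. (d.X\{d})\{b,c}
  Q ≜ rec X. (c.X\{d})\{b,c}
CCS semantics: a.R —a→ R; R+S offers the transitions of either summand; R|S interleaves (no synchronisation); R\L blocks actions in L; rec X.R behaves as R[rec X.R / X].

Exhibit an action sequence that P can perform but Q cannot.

d

P's transition system — 2 states:
  p0 = rec X. (d.X\{d})\{b,c} ⊢ ··d··> p1
  p1 = (rec X. (d.X\{d})\{b,c})\{d}\{b,c} ⊢ ∅
Q's transition system — 1 states:
  q0 = rec X. (c.X\{d})\{b,c} ⊢ ∅
Run σ = ⟨d⟩ on P: start {p0}
  step 1 (d): {p1}
  — P admits the full trace.
Run σ = ⟨d⟩ on Q: start {q0}
  step 1 (d): no successor for Q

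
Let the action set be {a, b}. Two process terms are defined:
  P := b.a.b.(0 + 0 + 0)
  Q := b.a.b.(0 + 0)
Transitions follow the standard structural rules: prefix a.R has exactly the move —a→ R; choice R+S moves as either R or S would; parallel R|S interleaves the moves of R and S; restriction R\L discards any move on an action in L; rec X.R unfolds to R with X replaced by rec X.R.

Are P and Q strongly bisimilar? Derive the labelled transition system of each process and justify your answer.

bisimilar

LTS(P): 4 reachable states
  u0 = b.a.b.(0 + 0 + 0) :: --b--▸ u1
  u1 = a.b.(0 + 0 + 0) :: --a--▸ u2
  u2 = b.(0 + 0 + 0) :: --b--▸ u3
  u3 = 0 + 0 + 0 :: deadlocked
LTS(Q): 4 reachable states
  v0 = b.a.b.(0 + 0) :: --b--▸ v1
  v1 = a.b.(0 + 0) :: --a--▸ v2
  v2 = b.(0 + 0) :: --b--▸ v3
  v3 = 0 + 0 :: deadlocked
Partition-refinement fixed point:
  B0 = {u0, v0}
  B1 = {u1, v1}
  B2 = {u2, v2}
  B3 = {u3, v3}
u0 ∈ B0, v0 ∈ B0 → same block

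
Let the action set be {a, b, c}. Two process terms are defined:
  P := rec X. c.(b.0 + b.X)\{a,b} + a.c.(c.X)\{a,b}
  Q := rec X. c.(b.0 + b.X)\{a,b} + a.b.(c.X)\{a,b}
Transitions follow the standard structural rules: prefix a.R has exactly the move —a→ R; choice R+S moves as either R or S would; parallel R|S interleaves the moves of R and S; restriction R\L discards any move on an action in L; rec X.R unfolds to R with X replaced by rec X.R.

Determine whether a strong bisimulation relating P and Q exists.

P's transition system — 6 states:
  m0 = rec X. c.(b.0 + b.X)\{a,b} + a.c.(c.X)\{a,b} → ··a··> m1, ··c··> m2
  m1 = c.(c.(rec X. c.(b.0 + b.X)\{a,b} + a.c.(c.X)\{a,b}))\{a,b} → ··c··> m3
  m2 = (b.0 + b.(rec X. c.(b.0 + b.X)\{a,b} + a.c.(c.X)\{a,b}))\{a,b} → stopped
  m3 = (c.(rec X. c.(b.0 + b.X)\{a,b} + a.c.(c.X)\{a,b}))\{a,b} → ··c··> m4
  m4 = (rec X. c.(b.0 + b.X)\{a,b} + a.c.(c.X)\{a,b})\{a,b} → ··c··> m5
  m5 = (b.0 + b.(rec X. c.(b.0 + b.X)\{a,b} + a.c.(c.X)\{a,b}))\{a,b}\{a,b} → stopped
Q's transition system — 6 states:
  n0 = rec X. c.(b.0 + b.X)\{a,b} + a.b.(c.X)\{a,b} → ··a··> n1, ··c··> n2
  n1 = b.(c.(rec X. c.(b.0 + b.X)\{a,b} + a.b.(c.X)\{a,b}))\{a,b} → ··b··> n3
  n2 = (b.0 + b.(rec X. c.(b.0 + b.X)\{a,b} + a.b.(c.X)\{a,b}))\{a,b} → stopped
  n3 = (c.(rec X. c.(b.0 + b.X)\{a,b} + a.b.(c.X)\{a,b}))\{a,b} → ··c··> n4
  n4 = (rec X. c.(b.0 + b.X)\{a,b} + a.b.(c.X)\{a,b})\{a,b} → ··c··> n5
  n5 = (b.0 + b.(rec X. c.(b.0 + b.X)\{a,b} + a.b.(c.X)\{a,b}))\{a,b}\{a,b} → stopped
Partition-refinement fixed point:
  B0 = {m0}
  B1 = {m1}
  B2 = {m3, n3}
  B3 = {m4, n4}
  B4 = {m2, m5, n2, n5}
  B5 = {n0}
  B6 = {n1}
m0 ∈ B0, n0 ∈ B5 → different blocks

P ≁ Q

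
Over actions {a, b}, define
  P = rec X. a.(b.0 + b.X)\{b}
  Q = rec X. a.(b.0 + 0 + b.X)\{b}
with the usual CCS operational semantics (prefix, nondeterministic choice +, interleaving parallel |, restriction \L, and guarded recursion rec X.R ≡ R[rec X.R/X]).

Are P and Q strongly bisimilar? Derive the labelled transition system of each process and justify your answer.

P ~ Q

LTS(P): 2 reachable states
  s0 = rec X. a.(b.0 + b.X)\{b} has moves -a-> s1
  s1 = (b.0 + b.(rec X. a.(b.0 + b.X)\{b}))\{b} has moves ∅
LTS(Q): 2 reachable states
  t0 = rec X. a.(b.0 + 0 + b.X)\{b} has moves -a-> t1
  t1 = (b.0 + 0 + b.(rec X. a.(b.0 + 0 + b.X)\{b}))\{b} has moves ∅
Partition-refinement fixed point:
  B0 = {s0, t0}
  B1 = {s1, t1}
s0 ∈ B0, t0 ∈ B0 → same block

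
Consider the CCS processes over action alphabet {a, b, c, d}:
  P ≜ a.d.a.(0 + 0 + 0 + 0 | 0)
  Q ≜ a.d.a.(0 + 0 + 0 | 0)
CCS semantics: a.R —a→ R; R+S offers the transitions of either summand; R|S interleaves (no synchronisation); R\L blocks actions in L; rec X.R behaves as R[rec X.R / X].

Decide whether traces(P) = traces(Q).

P's transition system — 4 states:
  m0 = a.d.a.(0 + 0 + 0 + 0 | 0) → —a→ m1
  m1 = d.a.(0 + 0 + 0 + 0 | 0) → —d→ m2
  m2 = a.(0 + 0 + 0 + 0 | 0) → —a→ m3
  m3 = 0 + 0 + 0 + 0 | 0 → deadlocked
Q's transition system — 4 states:
  n0 = a.d.a.(0 + 0 + 0 | 0) → —a→ n1
  n1 = d.a.(0 + 0 + 0 | 0) → —d→ n2
  n2 = a.(0 + 0 + 0 | 0) → —a→ n3
  n3 = 0 + 0 + 0 | 0 → deadlocked
Partition-refinement fixed point:
  B0 = {m0, n0}
  B1 = {m1, n1}
  B2 = {m2, n2}
  B3 = {m3, n3}
m0 ∈ B0, n0 ∈ B0 → same block
Bisimilar ⇒ trace-equivalent.

traces(P) = traces(Q)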